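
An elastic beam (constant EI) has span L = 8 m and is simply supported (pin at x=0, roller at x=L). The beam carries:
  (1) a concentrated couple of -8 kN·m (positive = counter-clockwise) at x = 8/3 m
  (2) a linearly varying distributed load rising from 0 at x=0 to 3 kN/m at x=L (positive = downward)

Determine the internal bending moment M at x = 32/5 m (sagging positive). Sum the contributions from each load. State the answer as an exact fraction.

M(32/5) = 1352/125 kN·m

Load 1 — applied couple M₀=-8 kN·m at a=8/3 m (b=L-a=16/3):
  M_1 = M₀x/L - M₀  [x>a] = (-8)·(32/5)/8 - (-8) = 8/5 kN·m
Load 2 — triangular load w₀=3 kN/m (0→w₀ over full span):
  M_2 = w₀Lx/6 - w₀x³/(6L) = 3·8·(32/5)/6 - 3·(32/5)³/(6·8) = 1152/125 kN·m
Superposition: M = Σ M_i = 1352/125 kN·m ≈ 10.816000 kN·m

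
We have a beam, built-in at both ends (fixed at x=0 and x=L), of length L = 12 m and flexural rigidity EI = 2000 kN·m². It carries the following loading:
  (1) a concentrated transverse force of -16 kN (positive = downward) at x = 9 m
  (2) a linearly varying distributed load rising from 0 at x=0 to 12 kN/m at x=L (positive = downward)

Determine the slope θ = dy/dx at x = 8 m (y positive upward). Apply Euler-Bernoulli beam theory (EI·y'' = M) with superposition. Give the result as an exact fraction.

θ(8) = 97/3750 rad

Load 1 — point force P=-16 kN at a=9 m (b=L-a=3):
  θ_1 = -Pb²x(2aL-(3a+b)x)/(2L³EI)  [x≤a] = -(-16)·3²·8·(2·9·12-(3·9+3)·8)/(2·12³·2000) = -1/250 rad
Load 2 — triangular load w₀=12 kN/m (0→w₀ over full span):
  θ_2 = -w₀(2x(L-x)(L-2x)(x+2L)+x²(L-x)²)/(120LEI) = -12·(2·8·(12-8)·(12-2·8)·(8+2·12)+8²·(12-8)²)/(120·12·2000) = 56/1875 rad
Superposition: θ = Σ θ_i = 97/3750 rad ≈ 0.025867 rad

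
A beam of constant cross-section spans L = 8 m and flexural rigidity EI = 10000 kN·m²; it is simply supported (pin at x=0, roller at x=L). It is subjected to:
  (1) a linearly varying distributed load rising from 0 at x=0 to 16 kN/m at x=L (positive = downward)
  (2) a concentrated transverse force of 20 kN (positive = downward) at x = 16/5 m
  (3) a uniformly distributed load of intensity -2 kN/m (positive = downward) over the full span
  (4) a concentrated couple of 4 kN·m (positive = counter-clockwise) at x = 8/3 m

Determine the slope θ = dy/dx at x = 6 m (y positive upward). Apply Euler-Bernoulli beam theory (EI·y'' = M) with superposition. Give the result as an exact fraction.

Load 1 — triangular load w₀=16 kN/m (0→w₀ over full span):
  θ_1 = -w₀(7L⁴-30L²x²+15x⁴)/(360LEI) = -16·(7·8⁴-30·8²·6²+15·6⁴)/(360·8·10000) = 1313/112500 rad
Load 2 — point force P=20 kN at a=16/5 m (b=L-a=24/5):
  θ_2 = -Pa(2L²-6Lx+3x²+a²)/(6LEI)  [x>a] = -20·(16/5)·(2·8²-6·8·6+3·6²+(16/5)²)/(6·8·10000) = 87/15625 rad
Load 3 — uniform load w=-2 kN/m over full span:
  θ_3 = -w(L³-6Lx²+4x³)/(24EI) = -(-2)·(8³-6·8·6²+4·6³)/(24·10000) = -11/3750 rad
Load 4 — applied couple M₀=4 kN·m at a=8/3 m (b=L-a=16/3):
  θ_4 = (M₀x²/(2L)-M₀(x-a)+C₁)/EI  [x>a] with C₁=M₀(3b²-L²)/(6L)=16/9 = (4·6²/(2·8)-4·(6-(8/3))+(16/9))/10000 = -23/90000 rad
Superposition: θ = Σ θ_i = 31613/2250000 rad ≈ 0.014050 rad

θ(6) = 31613/2250000 rad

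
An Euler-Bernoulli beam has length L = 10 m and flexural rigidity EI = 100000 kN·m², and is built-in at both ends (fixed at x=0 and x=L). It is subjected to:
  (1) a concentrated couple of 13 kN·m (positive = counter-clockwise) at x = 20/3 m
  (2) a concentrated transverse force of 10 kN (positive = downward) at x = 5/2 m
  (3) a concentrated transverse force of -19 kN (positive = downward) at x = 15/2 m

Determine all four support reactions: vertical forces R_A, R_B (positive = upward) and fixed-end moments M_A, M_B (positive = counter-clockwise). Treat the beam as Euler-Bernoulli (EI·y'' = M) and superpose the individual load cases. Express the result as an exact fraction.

R_A = 3457/480 kN, M_A = 911/96 kN·m, R_B = -7777/480 kN, M_B = 705/32 kN·m

Load 1 — applied couple M₀=13 kN·m at a=20/3 m (b=L-a=10/3):
  R_A = 6M₀ab/L³ = 6·13·(20/3)·(10/3)/10³ = 26/15 kN
  M_A = M₀b(2a-b)/L² = 13·(10/3)·(2·(20/3)-(10/3))/10² = 13/3 kN·m
  R_B = -6M₀ab/L³ = -6·13·(20/3)·(10/3)/10³ = -26/15 kN
  M_B = M₀a(2b-a)/L² = 13·(20/3)·(2·(10/3)-(20/3))/10² = 0 kN·m
Load 2 — point force P=10 kN at a=5/2 m (b=L-a=15/2):
  R_A = Pb²(3a+b)/L³ = 10·(15/2)²·(3·(5/2)+(15/2))/10³ = 135/16 kN
  M_A = Pab²/L² = 10·(5/2)·(15/2)²/10² = 225/16 kN·m
  R_B = Pa²(a+3b)/L³ = 10·(5/2)²·((5/2)+3·(15/2))/10³ = 25/16 kN
  M_B = -Pa²b/L² = -10·(5/2)²·(15/2)/10² = -75/16 kN·m
Load 3 — point force P=-19 kN at a=15/2 m (b=L-a=5/2):
  R_A = Pb²(3a+b)/L³ = (-19)·(5/2)²·(3·(15/2)+(5/2))/10³ = -95/32 kN
  M_A = Pab²/L² = (-19)·(15/2)·(5/2)²/10² = -285/32 kN·m
  R_B = Pa²(a+3b)/L³ = (-19)·(15/2)²·((15/2)+3·(5/2))/10³ = -513/32 kN
  M_B = -Pa²b/L² = -(-19)·(15/2)²·(5/2)/10² = 855/32 kN·m
Superposition: R_A = 3457/480 kN, M_A = 911/96 kN·m, R_B = -7777/480 kN, M_B = 705/32 kN·m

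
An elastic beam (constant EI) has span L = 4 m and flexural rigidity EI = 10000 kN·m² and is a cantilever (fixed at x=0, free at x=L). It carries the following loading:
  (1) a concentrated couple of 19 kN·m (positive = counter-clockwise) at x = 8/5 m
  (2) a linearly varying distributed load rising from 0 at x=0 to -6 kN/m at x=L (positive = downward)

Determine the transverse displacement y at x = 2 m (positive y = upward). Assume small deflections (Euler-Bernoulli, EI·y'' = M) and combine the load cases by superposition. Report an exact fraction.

y(2) = 1061/125000 m

Load 1 — applied couple M₀=19 kN·m at a=8/5 m (b=L-a=12/5):
  y_1 = M₀a(2x-a)/(2EI)  [x>a] = 19·(8/5)·(2·2-(8/5))/(2·10000) = 57/15625 m
Load 2 — triangular load w₀=-6 kN/m (0→w₀ over full span):
  y_2 = (w₀Lx³/12-w₀L²x²/6-w₀x⁵/(120L))/EI = ((-6)·4·2³/12-(-6)·4²·2²/6-(-6)·2⁵/(120·4))/10000 = 121/25000 m
Superposition: y = Σ y_i = 1061/125000 m ≈ 0.008488 m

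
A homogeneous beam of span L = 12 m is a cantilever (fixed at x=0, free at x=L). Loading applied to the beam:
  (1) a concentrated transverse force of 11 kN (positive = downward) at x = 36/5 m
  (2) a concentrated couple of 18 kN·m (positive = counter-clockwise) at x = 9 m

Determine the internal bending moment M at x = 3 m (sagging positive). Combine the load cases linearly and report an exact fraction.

M(3) = -141/5 kN·m

Load 1 — point force P=11 kN at a=36/5 m (b=L-a=24/5):
  M_1 = -P(a-x)  [x≤a] = -11·((36/5)-3) = -231/5 kN·m
Load 2 — applied couple M₀=18 kN·m at a=9 m (b=L-a=3):
  M_2 = M₀  [x≤a] = 18 = 18 kN·m
Superposition: M = Σ M_i = -141/5 kN·m ≈ -28.200000 kN·m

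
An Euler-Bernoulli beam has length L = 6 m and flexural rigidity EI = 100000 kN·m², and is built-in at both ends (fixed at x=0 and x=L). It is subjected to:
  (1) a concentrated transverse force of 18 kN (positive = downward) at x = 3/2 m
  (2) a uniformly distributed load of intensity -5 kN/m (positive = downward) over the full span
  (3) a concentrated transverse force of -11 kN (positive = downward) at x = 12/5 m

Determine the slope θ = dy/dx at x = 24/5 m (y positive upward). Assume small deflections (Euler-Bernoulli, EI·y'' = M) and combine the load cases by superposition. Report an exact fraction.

Load 1 — point force P=18 kN at a=3/2 m (b=L-a=9/2):
  θ_1 = Pa²(L-x)(2bL-(3b+a)(L-x))/(2L³EI)  [x>a] = 18·(3/2)²·(6-(24/5))·(2·(9/2)·6-(3·(9/2)+(3/2))·(6-(24/5)))/(2·6³·100000) = 81/2000000 rad
Load 2 — uniform load w=-5 kN/m over full span:
  θ_2 = -wx(L-x)(L-2x)/(12EI) = -(-5)·(24/5)·(6-(24/5))·(6-2·(24/5))/(12·100000) = -27/312500 rad
Load 3 — point force P=-11 kN at a=12/5 m (b=L-a=18/5):
  θ_3 = Pa²(L-x)(2bL-(3b+a)(L-x))/(2L³EI)  [x>a] = (-11)·(12/5)²·(6-(24/5))·(2·(18/5)·6-(3·(18/5)+(12/5))·(6-(24/5)))/(2·6³·100000) = -1881/39062500 rad
Superposition: θ = Σ θ_i = -117567/1250000000 rad ≈ -0.000094 rad

θ(24/5) = -117567/1250000000 rad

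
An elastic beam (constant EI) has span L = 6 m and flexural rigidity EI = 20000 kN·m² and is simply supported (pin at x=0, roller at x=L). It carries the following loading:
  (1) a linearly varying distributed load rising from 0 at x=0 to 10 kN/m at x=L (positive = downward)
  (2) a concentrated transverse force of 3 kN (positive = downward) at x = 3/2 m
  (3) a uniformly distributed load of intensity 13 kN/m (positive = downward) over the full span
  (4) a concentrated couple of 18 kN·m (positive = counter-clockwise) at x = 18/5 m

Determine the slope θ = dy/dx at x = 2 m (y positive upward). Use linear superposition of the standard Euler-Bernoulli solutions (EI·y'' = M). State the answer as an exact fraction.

θ(2) = -609017/144000000 rad

Load 1 — triangular load w₀=10 kN/m (0→w₀ over full span):
  θ_1 = -w₀(7L⁴-30L²x²+15x⁴)/(360LEI) = -10·(7·6⁴-30·6²·2²+15·2⁴)/(360·6·20000) = -13/11250 rad
Load 2 — point force P=3 kN at a=3/2 m (b=L-a=9/2):
  θ_2 = -Pa(2L²-6Lx+3x²+a²)/(6LEI)  [x>a] = -3·(3/2)·(2·6²-6·6·2+3·2²+(3/2)²)/(6·6·20000) = -57/640000 rad
Load 3 — uniform load w=13 kN/m over full span:
  θ_3 = -w(L³-6Lx²+4x³)/(24EI) = -13·(6³-6·6·2²+4·2³)/(24·20000) = -169/60000 rad
Load 4 — applied couple M₀=18 kN·m at a=18/5 m (b=L-a=12/5):
  θ_4 = (M₀x²/(2L)+C₁)/EI  [x≤a] with C₁=M₀(3b²-L²)/(6L)=-234/25 = (18·2²/(2·6)+(-234/25))/20000 = -21/125000 rad
Superposition: θ = Σ θ_i = -609017/144000000 rad ≈ -0.004229 rad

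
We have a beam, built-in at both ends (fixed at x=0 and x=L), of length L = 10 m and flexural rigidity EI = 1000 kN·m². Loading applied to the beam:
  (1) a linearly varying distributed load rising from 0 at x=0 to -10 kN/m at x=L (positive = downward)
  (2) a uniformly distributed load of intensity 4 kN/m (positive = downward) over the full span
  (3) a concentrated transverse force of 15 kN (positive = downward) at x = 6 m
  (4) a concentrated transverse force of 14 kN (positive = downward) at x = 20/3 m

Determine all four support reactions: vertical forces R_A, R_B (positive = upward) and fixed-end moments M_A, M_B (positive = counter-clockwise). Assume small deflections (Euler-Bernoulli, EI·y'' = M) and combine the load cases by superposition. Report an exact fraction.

Load 1 — triangular load w₀=-10 kN/m (0→w₀ over full span):
  R_A = 3w₀L/20 = 3·(-10)·10/20 = -15 kN
  M_A = w₀L²/30 = (-10)·10²/30 = -100/3 kN·m
  R_B = 7w₀L/20 = 7·(-10)·10/20 = -35 kN
  M_B = -w₀L²/20 = -(-10)·10²/20 = 50 kN·m
Load 2 — uniform load w=4 kN/m over full span:
  R_A = wL/2 = 4·10/2 = 20 kN
  M_A = wL²/12 = 4·10²/12 = 100/3 kN·m
  R_B = wL/2 = 4·10/2 = 20 kN
  M_B = -wL²/12 = -4·10²/12 = -100/3 kN·m
Load 3 — point force P=15 kN at a=6 m (b=L-a=4):
  R_A = Pb²(3a+b)/L³ = 15·4²·(3·6+4)/10³ = 132/25 kN
  M_A = Pab²/L² = 15·6·4²/10² = 72/5 kN·m
  R_B = Pa²(a+3b)/L³ = 15·6²·(6+3·4)/10³ = 243/25 kN
  M_B = -Pa²b/L² = -15·6²·4/10² = -108/5 kN·m
Load 4 — point force P=14 kN at a=20/3 m (b=L-a=10/3):
  R_A = Pb²(3a+b)/L³ = 14·(10/3)²·(3·(20/3)+(10/3))/10³ = 98/27 kN
  M_A = Pab²/L² = 14·(20/3)·(10/3)²/10² = 280/27 kN·m
  R_B = Pa²(a+3b)/L³ = 14·(20/3)²·((20/3)+3·(10/3))/10³ = 280/27 kN
  M_B = -Pa²b/L² = -14·(20/3)²·(10/3)/10² = -560/27 kN·m
Superposition: R_A = 9389/675 kN, M_A = 3344/135 kN·m, R_B = 3436/675 kN, M_B = -3466/135 kN·m

R_A = 9389/675 kN, M_A = 3344/135 kN·m, R_B = 3436/675 kN, M_B = -3466/135 kN·m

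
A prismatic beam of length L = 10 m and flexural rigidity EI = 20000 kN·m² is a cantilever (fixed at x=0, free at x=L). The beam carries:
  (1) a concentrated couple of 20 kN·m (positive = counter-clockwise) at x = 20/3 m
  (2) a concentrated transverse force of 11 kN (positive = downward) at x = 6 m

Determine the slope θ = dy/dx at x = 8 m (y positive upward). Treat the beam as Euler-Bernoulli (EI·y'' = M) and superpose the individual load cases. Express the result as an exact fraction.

θ(8) = -97/30000 rad

Load 1 — applied couple M₀=20 kN·m at a=20/3 m (b=L-a=10/3):
  θ_1 = M₀a/EI  [x>a] = 20·(20/3)/20000 = 1/150 rad
Load 2 — point force P=11 kN at a=6 m (b=L-a=4):
  θ_2 = -Pa²/(2EI)  [x>a] = -11·6²/(2·20000) = -99/10000 rad
Superposition: θ = Σ θ_i = -97/30000 rad ≈ -0.003233 rad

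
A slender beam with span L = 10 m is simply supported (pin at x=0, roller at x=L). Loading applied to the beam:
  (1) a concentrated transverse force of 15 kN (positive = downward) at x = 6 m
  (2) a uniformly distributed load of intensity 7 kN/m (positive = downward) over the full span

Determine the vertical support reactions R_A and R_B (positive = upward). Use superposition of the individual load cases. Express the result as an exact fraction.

Load 1 — point force P=15 kN at a=6 m (b=L-a=4):
  R_A = Pb/L = 15·4/10 = 6 kN
  R_B = Pa/L = 15·6/10 = 9 kN
Load 2 — uniform load w=7 kN/m over full span:
  R_A = wL/2 = 7·10/2 = 35 kN
  R_B = wL/2 = 7·10/2 = 35 kN
Superposition: R_A = 41 kN, R_B = 44 kN

R_A = 41 kN, R_B = 44 kN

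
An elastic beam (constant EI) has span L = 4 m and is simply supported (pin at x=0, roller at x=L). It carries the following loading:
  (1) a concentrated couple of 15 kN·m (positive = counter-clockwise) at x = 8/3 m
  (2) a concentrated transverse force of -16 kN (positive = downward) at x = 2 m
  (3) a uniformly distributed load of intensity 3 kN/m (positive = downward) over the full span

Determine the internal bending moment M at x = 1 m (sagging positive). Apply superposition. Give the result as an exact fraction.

Load 1 — applied couple M₀=15 kN·m at a=8/3 m (b=L-a=4/3):
  M_1 = M₀x/L  [x≤a] = 15·1/4 = 15/4 kN·m
Load 2 — point force P=-16 kN at a=2 m (b=L-a=2):
  M_2 = Pbx/L  [x≤a] = (-16)·2·1/4 = -8 kN·m
Load 3 — uniform load w=3 kN/m over full span:
  M_3 = wx(L-x)/2 = 3·1·(4-1)/2 = 9/2 kN·m
Superposition: M = Σ M_i = 1/4 kN·m ≈ 0.250000 kN·m

M(1) = 1/4 kN·m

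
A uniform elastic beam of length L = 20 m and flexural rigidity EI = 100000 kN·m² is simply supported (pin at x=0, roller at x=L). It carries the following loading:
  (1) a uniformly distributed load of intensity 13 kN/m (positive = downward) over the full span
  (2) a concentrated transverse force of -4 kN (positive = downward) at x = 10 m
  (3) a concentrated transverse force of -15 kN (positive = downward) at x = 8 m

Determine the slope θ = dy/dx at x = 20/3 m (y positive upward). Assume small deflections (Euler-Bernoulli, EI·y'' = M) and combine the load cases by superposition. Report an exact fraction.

θ(20/3) = -37399/2025000 rad

Load 1 — uniform load w=13 kN/m over full span:
  θ_1 = -w(L³-6Lx²+4x³)/(24EI) = -13·(20³-6·20·(20/3)²+4·(20/3)³)/(24·100000) = -169/8100 rad
Load 2 — point force P=-4 kN at a=10 m (b=L-a=10):
  θ_2 = -Pb(L²-b²-3x²)/(6LEI)  [x≤a] = -(-4)·10·(20²-10²-3·(20/3)²)/(6·20·100000) = 1/1800 rad
Load 3 — point force P=-15 kN at a=8 m (b=L-a=12):
  θ_3 = -Pb(L²-b²-3x²)/(6LEI)  [x≤a] = -(-15)·12·(20²-12²-3·(20/3)²)/(6·20·100000) = 23/12500 rad
Superposition: θ = Σ θ_i = -37399/2025000 rad ≈ -0.018469 rad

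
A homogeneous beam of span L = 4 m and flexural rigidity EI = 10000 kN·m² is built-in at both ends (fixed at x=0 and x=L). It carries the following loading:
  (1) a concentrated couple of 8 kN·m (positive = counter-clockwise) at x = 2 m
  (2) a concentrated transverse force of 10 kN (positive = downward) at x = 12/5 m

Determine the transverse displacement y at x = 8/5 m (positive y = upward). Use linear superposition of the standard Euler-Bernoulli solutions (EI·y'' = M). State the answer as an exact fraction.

y(8/5) = -1772/5859375 m

Load 1 — applied couple M₀=8 kN·m at a=2 m (b=L-a=2):
  y_1 = (R_Ax³/6 - M_Ax²/2)/EI  [x≤a] with R_A=3, M_A=2 = (3·(8/5)³/6 - 2·(8/5)²/2)/10000 = -4/78125 m
Load 2 — point force P=10 kN at a=12/5 m (b=L-a=8/5):
  y_2 = -Pb²x²(3aL-(3a+b)x)/(6L³EI)  [x≤a] = -10·(8/5)²·(8/5)²·(3·(12/5)·4-(3·(12/5)+(8/5))·(8/5))/(6·4³·10000) = -1472/5859375 m
Superposition: y = Σ y_i = -1772/5859375 m ≈ -0.000302 m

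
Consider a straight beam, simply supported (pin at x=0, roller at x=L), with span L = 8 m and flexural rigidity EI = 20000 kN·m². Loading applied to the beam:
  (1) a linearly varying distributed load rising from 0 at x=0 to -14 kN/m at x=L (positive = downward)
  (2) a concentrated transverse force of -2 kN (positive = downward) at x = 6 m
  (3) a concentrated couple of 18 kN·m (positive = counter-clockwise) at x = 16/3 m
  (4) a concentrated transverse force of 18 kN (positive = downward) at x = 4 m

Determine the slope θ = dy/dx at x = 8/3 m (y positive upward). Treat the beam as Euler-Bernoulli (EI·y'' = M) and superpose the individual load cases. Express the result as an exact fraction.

Load 1 — triangular load w₀=-14 kN/m (0→w₀ over full span):
  θ_1 = -w₀(7L⁴-30L²x²+15x⁴)/(360LEI) = -(-14)·(7·8⁴-30·8²·(8/3)²+15·(8/3)⁴)/(360·8·20000) = 2912/759375 rad
Load 2 — point force P=-2 kN at a=6 m (b=L-a=2):
  θ_2 = -Pb(L²-b²-3x²)/(6LEI)  [x≤a] = -(-2)·2·(8²-2²-3·(8/3)²)/(6·8·20000) = 29/180000 rad
Load 3 — applied couple M₀=18 kN·m at a=16/3 m (b=L-a=8/3):
  θ_3 = (M₀x²/(2L)+C₁)/EI  [x≤a] with C₁=M₀(3b²-L²)/(6L)=-16 = (18·(8/3)²/(2·8)+(-16))/20000 = -1/2500 rad
Load 4 — point force P=18 kN at a=4 m (b=L-a=4):
  θ_4 = -Pb(L²-b²-3x²)/(6LEI)  [x≤a] = -18·4·(8²-4²-3·(8/3)²)/(6·8·20000) = -1/500 rad
Superposition: θ = Σ θ_i = 38779/24300000 rad ≈ 0.001596 rad

θ(8/3) = 38779/24300000 rad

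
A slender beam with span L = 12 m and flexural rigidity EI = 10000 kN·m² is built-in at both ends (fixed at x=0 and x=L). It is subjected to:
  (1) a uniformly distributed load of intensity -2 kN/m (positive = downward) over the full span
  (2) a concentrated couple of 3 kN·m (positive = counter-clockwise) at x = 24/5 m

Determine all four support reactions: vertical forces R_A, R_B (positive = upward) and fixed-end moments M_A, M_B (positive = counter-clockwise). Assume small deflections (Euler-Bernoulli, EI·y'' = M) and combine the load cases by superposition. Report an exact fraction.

R_A = -291/25 kN, M_A = -591/25 kN·m, R_B = -309/25 kN, M_B = 624/25 kN·m

Load 1 — uniform load w=-2 kN/m over full span:
  R_A = wL/2 = (-2)·12/2 = -12 kN
  M_A = wL²/12 = (-2)·12²/12 = -24 kN·m
  R_B = wL/2 = (-2)·12/2 = -12 kN
  M_B = -wL²/12 = -(-2)·12²/12 = 24 kN·m
Load 2 — applied couple M₀=3 kN·m at a=24/5 m (b=L-a=36/5):
  R_A = 6M₀ab/L³ = 6·3·(24/5)·(36/5)/12³ = 9/25 kN
  M_A = M₀b(2a-b)/L² = 3·(36/5)·(2·(24/5)-(36/5))/12² = 9/25 kN·m
  R_B = -6M₀ab/L³ = -6·3·(24/5)·(36/5)/12³ = -9/25 kN
  M_B = M₀a(2b-a)/L² = 3·(24/5)·(2·(36/5)-(24/5))/12² = 24/25 kN·m
Superposition: R_A = -291/25 kN, M_A = -591/25 kN·m, R_B = -309/25 kN, M_B = 624/25 kN·m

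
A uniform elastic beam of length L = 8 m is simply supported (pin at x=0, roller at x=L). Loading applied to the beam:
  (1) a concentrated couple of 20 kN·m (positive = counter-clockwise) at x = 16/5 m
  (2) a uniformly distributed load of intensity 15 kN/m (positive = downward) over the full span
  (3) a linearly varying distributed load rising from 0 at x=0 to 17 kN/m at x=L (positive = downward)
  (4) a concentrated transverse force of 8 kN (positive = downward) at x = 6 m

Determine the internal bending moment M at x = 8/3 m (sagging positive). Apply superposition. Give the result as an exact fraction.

Load 1 — applied couple M₀=20 kN·m at a=16/5 m (b=L-a=24/5):
  M_1 = M₀x/L  [x≤a] = 20·(8/3)/8 = 20/3 kN·m
Load 2 — uniform load w=15 kN/m over full span:
  M_2 = wx(L-x)/2 = 15·(8/3)·(8-(8/3))/2 = 320/3 kN·m
Load 3 — triangular load w₀=17 kN/m (0→w₀ over full span):
  M_3 = w₀Lx/6 - w₀x³/(6L) = 17·8·(8/3)/6 - 17·(8/3)³/(6·8) = 4352/81 kN·m
Load 4 — point force P=8 kN at a=6 m (b=L-a=2):
  M_4 = Pbx/L  [x≤a] = 8·2·(8/3)/8 = 16/3 kN·m
Superposition: M = Σ M_i = 13964/81 kN·m ≈ 172.395062 kN·m

M(8/3) = 13964/81 kN·m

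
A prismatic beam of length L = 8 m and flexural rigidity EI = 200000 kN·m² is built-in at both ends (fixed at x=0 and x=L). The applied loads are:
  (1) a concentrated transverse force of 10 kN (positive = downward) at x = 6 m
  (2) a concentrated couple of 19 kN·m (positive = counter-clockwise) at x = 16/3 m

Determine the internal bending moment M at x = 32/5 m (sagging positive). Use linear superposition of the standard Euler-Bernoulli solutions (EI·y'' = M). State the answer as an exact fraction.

M(32/5) = -169/60 kN·m

Load 1 — point force P=10 kN at a=6 m (b=L-a=2):
  M_1 = Pa²(a+3b)(L-x)/L³ - Pa²b/L²  [x>a] = 10·6²·(6+3·2)·(8-(32/5))/8³ - 10·6²·2/8² = 9/4 kN·m
Load 2 — applied couple M₀=19 kN·m at a=16/3 m (b=L-a=8/3):
  M_2 = R_Ax - M_A - M₀  [x>a] with R_A=19/6, M_A=19/3 = (19/6)·(32/5) - (19/3) - 19 = -76/15 kN·m
Superposition: M = Σ M_i = -169/60 kN·m ≈ -2.816667 kN·m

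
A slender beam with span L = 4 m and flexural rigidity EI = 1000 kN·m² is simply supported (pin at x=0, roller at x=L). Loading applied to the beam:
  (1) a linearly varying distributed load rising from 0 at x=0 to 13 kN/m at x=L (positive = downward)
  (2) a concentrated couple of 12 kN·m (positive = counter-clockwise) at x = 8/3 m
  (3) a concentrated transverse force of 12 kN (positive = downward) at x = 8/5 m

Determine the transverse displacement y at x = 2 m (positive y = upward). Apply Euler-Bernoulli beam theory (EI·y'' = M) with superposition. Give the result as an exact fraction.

Load 1 — triangular load w₀=13 kN/m (0→w₀ over full span):
  y_1 = -w₀x(7L⁴-10L²x²+3x⁴)/(360LEI) = -13·2·(7·4⁴-10·4²·2²+3·2⁴)/(360·4·1000) = -13/600 m
Load 2 — applied couple M₀=12 kN·m at a=8/3 m (b=L-a=4/3):
  y_2 = (M₀x³/(6L)+C₁x)/EI  [x≤a] with C₁=M₀(3b²-L²)/(6L)=-16/3 = (12·2³/(6·4)+(-16/3)·2)/1000 = -1/150 m
Load 3 — point force P=12 kN at a=8/5 m (b=L-a=12/5):
  y_3 = -Pa(L-x)(2Lx-a²-x²)/(6LEI)  [x>a] = -12·(8/5)·(4-2)·(2·4·2-(8/5)²-2²)/(6·4·1000) = -236/15625 m
Superposition: y = Σ y_i = -16289/375000 m ≈ -0.043437 m

y(2) = -16289/375000 m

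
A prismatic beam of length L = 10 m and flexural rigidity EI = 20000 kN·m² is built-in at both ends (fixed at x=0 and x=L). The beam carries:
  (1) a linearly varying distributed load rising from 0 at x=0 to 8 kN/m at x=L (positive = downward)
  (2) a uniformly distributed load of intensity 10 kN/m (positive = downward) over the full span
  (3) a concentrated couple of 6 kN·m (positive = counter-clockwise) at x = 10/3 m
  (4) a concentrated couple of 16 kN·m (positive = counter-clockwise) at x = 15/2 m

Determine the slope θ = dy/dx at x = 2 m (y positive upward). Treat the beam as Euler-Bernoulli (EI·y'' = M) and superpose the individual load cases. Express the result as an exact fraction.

θ(2) = -43/7500 rad

Load 1 — triangular load w₀=8 kN/m (0→w₀ over full span):
  θ_1 = -w₀(2x(L-x)(L-2x)(x+2L)+x²(L-x)²)/(120LEI) = -8·(2·2·(10-2)·(10-2·2)·(2+2·10)+2²·(10-2)²)/(120·10·20000) = -14/9375 rad
Load 2 — uniform load w=10 kN/m over full span:
  θ_2 = -wx(L-x)(L-2x)/(12EI) = -10·2·(10-2)·(10-2·2)/(12·20000) = -1/250 rad
Load 3 — applied couple M₀=6 kN·m at a=10/3 m (b=L-a=20/3):
  θ_3 = (R_Ax²/2 - M_Ax)/EI  [x≤a] with R_A=4/5, M_A=0 = ((4/5)·2²/2 - 0·2)/20000 = 1/12500 rad
Load 4 — applied couple M₀=16 kN·m at a=15/2 m (b=L-a=5/2):
  θ_4 = (R_Ax²/2 - M_Ax)/EI  [x≤a] with R_A=9/5, M_A=5 = ((9/5)·2²/2 - 5·2)/20000 = -1/3125 rad
Superposition: θ = Σ θ_i = -43/7500 rad ≈ -0.005733 rad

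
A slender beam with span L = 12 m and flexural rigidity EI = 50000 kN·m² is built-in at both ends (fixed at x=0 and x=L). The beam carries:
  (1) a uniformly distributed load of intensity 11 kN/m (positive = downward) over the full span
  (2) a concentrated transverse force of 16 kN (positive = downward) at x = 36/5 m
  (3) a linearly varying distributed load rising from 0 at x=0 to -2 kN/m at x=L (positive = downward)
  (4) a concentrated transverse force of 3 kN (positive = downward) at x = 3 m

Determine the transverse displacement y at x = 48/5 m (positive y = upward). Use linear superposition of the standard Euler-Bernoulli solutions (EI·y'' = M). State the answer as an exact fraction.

y(48/5) = -1737801/312500000 m

Load 1 — uniform load w=11 kN/m over full span:
  y_1 = -wx²(L-x)²/(24EI) = -11·(48/5)²·(12-(48/5))²/(24·50000) = -9504/1953125 m
Load 2 — point force P=16 kN at a=36/5 m (b=L-a=24/5):
  y_2 = -Pa²(L-x)²(3bL-(3b+a)(L-x))/(6L³EI)  [x>a] = -16·(36/5)²·(12-(48/5))²·(3·(24/5)·12-(3·(24/5)+(36/5))·(12-(48/5)))/(6·12³·50000) = -54432/48828125 m
Load 3 — triangular load w₀=-2 kN/m (0→w₀ over full span):
  y_3 = -w₀x²(L-x)²(x+2L)/(120LEI) = -(-2)·(48/5)²·(12-(48/5))²·((48/5)+2·12)/(120·12·50000) = 24192/48828125 m
Load 4 — point force P=3 kN at a=3 m (b=L-a=9):
  y_4 = -Pa²(L-x)²(3bL-(3b+a)(L-x))/(6L³EI)  [x>a] = -3·3²·(12-(48/5))²·(3·9·12-(3·9+3)·(12-(48/5)))/(6·12³·50000) = -189/2500000 m
Superposition: y = Σ y_i = -1737801/312500000 m ≈ -0.005561 m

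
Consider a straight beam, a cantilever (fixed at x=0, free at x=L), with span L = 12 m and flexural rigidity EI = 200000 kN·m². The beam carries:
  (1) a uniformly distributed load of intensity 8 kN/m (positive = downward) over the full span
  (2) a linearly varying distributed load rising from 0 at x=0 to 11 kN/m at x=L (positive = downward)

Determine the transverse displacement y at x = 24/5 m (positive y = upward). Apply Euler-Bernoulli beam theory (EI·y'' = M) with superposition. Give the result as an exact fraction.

Load 1 — uniform load w=8 kN/m over full span:
  y_1 = -wx²(x²-4Lx+6L²)/(24EI) = -8·(24/5)²·((24/5)²-4·12·(24/5)+6·12²)/(24·200000) = -49248/1953125 m
Load 2 — triangular load w₀=11 kN/m (0→w₀ over full span):
  y_2 = (w₀Lx³/12-w₀L²x²/6-w₀x⁵/(120L))/EI = (11·12·(24/5)³/12-11·12²·(24/5)²/6-11·(24/5)⁵/(120·12))/200000 = -1192752/48828125 m
Superposition: y = Σ y_i = -2423952/48828125 m ≈ -0.049643 m

y(24/5) = -2423952/48828125 m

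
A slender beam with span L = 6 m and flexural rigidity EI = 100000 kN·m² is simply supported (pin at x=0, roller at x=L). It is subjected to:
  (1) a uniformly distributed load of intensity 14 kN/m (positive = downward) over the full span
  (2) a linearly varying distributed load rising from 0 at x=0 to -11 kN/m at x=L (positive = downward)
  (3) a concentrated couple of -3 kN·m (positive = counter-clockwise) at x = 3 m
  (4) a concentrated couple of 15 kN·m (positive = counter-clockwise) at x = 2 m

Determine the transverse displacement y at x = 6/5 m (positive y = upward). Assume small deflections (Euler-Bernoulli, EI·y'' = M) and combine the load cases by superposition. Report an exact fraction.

y(6/5) = -2516487/3125000000 m

Load 1 — uniform load w=14 kN/m over full span:
  y_1 = -wx(L³-2Lx²+x³)/(24EI) = -14·(6/5)·(6³-2·6·(6/5)²+(6/5)³)/(24·100000) = -5481/3906250 m
Load 2 — triangular load w₀=-11 kN/m (0→w₀ over full span):
  y_2 = -w₀x(7L⁴-10L²x²+3x⁴)/(360LEI) = -(-11)·(6/5)·(7·6⁴-10·6²·(6/5)²+3·(6/5)⁴)/(360·6·100000) = 25542/48828125 m
Load 3 — applied couple M₀=-3 kN·m at a=3 m (b=L-a=3):
  y_3 = (M₀x³/(6L)+C₁x)/EI  [x≤a] with C₁=M₀(3b²-L²)/(6L)=3/4 = ((-3)·(6/5)³/(6·6)+(3/4)·(6/5))/100000 = 189/25000000 m
Load 4 — applied couple M₀=15 kN·m at a=2 m (b=L-a=4):
  y_4 = (M₀x³/(6L)+C₁x)/EI  [x≤a] with C₁=M₀(3b²-L²)/(6L)=5 = (15·(6/5)³/(6·6)+5·(6/5))/100000 = 21/312500 m
Superposition: y = Σ y_i = -2516487/3125000000 m ≈ -0.000805 m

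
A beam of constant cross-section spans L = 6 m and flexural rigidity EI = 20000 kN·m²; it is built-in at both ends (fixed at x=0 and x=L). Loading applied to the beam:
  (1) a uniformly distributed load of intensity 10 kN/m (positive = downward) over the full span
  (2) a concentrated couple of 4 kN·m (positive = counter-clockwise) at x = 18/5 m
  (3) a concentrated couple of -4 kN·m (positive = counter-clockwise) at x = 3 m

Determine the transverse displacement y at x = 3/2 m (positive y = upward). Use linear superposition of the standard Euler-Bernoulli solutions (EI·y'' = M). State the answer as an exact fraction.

Load 1 — uniform load w=10 kN/m over full span:
  y_1 = -wx²(L-x)²/(24EI) = -10·(3/2)²·(6-(3/2))²/(24·20000) = -243/256000 m
Load 2 — applied couple M₀=4 kN·m at a=18/5 m (b=L-a=12/5):
  y_2 = (R_Ax³/6 - M_Ax²/2)/EI  [x≤a] with R_A=24/25, M_A=32/25 = ((24/25)·(3/2)³/6 - (32/25)·(3/2)²/2)/20000 = -9/200000 m
Load 3 — applied couple M₀=-4 kN·m at a=3 m (b=L-a=3):
  y_3 = (R_Ax³/6 - M_Ax²/2)/EI  [x≤a] with R_A=-1, M_A=-1 = ((-1)·(3/2)³/6 - (-1)·(3/2)²/2)/20000 = 9/320000 m
Superposition: y = Σ y_i = -6183/6400000 m ≈ -0.000966 m

y(3/2) = -6183/6400000 m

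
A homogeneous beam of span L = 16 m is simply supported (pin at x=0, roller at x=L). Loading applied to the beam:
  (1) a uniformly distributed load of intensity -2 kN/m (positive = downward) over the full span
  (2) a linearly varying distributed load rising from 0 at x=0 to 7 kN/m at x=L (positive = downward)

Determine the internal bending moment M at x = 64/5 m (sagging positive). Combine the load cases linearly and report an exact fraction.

M(64/5) = 5632/125 kN·m

Load 1 — uniform load w=-2 kN/m over full span:
  M_1 = wx(L-x)/2 = (-2)·(64/5)·(16-(64/5))/2 = -1024/25 kN·m
Load 2 — triangular load w₀=7 kN/m (0→w₀ over full span):
  M_2 = w₀Lx/6 - w₀x³/(6L) = 7·16·(64/5)/6 - 7·(64/5)³/(6·16) = 10752/125 kN·m
Superposition: M = Σ M_i = 5632/125 kN·m ≈ 45.056000 kN·m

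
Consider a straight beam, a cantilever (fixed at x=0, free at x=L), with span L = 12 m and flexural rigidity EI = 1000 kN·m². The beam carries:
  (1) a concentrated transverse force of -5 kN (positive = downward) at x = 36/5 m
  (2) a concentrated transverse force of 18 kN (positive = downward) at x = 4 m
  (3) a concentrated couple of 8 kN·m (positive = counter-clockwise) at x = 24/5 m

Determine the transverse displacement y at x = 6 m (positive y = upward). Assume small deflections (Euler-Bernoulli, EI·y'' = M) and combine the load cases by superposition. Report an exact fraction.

y(6) = -411/6250 m

Load 1 — point force P=-5 kN at a=36/5 m (b=L-a=24/5):
  y_1 = -Px²(3a-x)/(6EI)  [x≤a] = -(-5)·6²·(3·(36/5)-6)/(6·1000) = 117/250 m
Load 2 — point force P=18 kN at a=4 m (b=L-a=8):
  y_2 = -Pa²(3x-a)/(6EI)  [x>a] = -18·4²·(3·6-4)/(6·1000) = -84/125 m
Load 3 — applied couple M₀=8 kN·m at a=24/5 m (b=L-a=36/5):
  y_3 = M₀a(2x-a)/(2EI)  [x>a] = 8·(24/5)·(2·6-(24/5))/(2·1000) = 432/3125 m
Superposition: y = Σ y_i = -411/6250 m ≈ -0.065760 m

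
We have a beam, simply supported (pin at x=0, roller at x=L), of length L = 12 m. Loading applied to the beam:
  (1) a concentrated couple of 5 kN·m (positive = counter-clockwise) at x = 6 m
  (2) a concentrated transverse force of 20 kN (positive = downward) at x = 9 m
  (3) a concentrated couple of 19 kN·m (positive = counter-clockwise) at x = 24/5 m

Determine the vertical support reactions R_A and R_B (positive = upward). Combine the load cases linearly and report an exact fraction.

R_A = 7 kN, R_B = 13 kN

Load 1 — applied couple M₀=5 kN·m at a=6 m (b=L-a=6):
  R_A = M₀/L = 5/12 kN
  R_B = -M₀/L = -5/12 kN
Load 2 — point force P=20 kN at a=9 m (b=L-a=3):
  R_A = Pb/L = 20·3/12 = 5 kN
  R_B = Pa/L = 20·9/12 = 15 kN
Load 3 — applied couple M₀=19 kN·m at a=24/5 m (b=L-a=36/5):
  R_A = M₀/L = 19/12 kN
  R_B = -M₀/L = -19/12 kN
Superposition: R_A = 7 kN, R_B = 13 kN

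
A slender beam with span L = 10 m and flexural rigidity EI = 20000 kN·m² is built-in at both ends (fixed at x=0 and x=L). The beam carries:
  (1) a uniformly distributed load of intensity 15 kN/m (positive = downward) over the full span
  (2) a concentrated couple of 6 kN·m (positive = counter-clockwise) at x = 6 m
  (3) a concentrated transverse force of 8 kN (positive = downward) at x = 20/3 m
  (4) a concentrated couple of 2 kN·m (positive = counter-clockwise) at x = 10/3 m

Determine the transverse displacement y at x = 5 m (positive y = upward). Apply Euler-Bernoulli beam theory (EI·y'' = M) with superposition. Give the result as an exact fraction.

y(5) = -275213/12960000 m

Load 1 — uniform load w=15 kN/m over full span:
  y_1 = -wx²(L-x)²/(24EI) = -15·5²·(10-5)²/(24·20000) = -5/256 m
Load 2 — applied couple M₀=6 kN·m at a=6 m (b=L-a=4):
  y_2 = (R_Ax³/6 - M_Ax²/2)/EI  [x≤a] with R_A=108/125, M_A=48/25 = ((108/125)·5³/6 - (48/25)·5²/2)/20000 = -3/10000 m
Load 3 — point force P=8 kN at a=20/3 m (b=L-a=10/3):
  y_3 = -Pb²x²(3aL-(3a+b)x)/(6L³EI)  [x≤a] = -8·(10/3)²·5²·(3·(20/3)·10-(3·(20/3)+(10/3))·5)/(6·10³·20000) = -1/648 m
Load 4 — applied couple M₀=2 kN·m at a=10/3 m (b=L-a=20/3):
  y_4 = (R_Ax³/6 - M_Ax²/2 - M₀(x-a)²/2)/EI  [x>a] with R_A=4/15, M_A=0 = ((4/15)·5³/6 - 0·5²/2 - 2·(5-(10/3))²/2)/20000 = 1/7200 m
Superposition: y = Σ y_i = -275213/12960000 m ≈ -0.021236 m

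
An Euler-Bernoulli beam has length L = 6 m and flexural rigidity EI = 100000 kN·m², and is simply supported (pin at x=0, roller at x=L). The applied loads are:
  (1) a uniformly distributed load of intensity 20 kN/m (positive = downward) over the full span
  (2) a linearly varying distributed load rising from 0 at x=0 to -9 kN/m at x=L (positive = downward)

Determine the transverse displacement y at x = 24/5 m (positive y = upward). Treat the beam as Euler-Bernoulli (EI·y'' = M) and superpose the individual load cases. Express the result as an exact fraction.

y(24/5) = -298917/195312500 m

Load 1 — uniform load w=20 kN/m over full span:
  y_1 = -wx(L³-2Lx²+x³)/(24EI) = -20·(24/5)·(6³-2·6·(24/5)²+(24/5)³)/(24·100000) = -783/390625 m
Load 2 — triangular load w₀=-9 kN/m (0→w₀ over full span):
  y_2 = -w₀x(7L⁴-10L²x²+3x⁴)/(360LEI) = -(-9)·(24/5)·(7·6⁴-10·6²·(24/5)²+3·(24/5)⁴)/(360·6·100000) = 92583/195312500 m
Superposition: y = Σ y_i = -298917/195312500 m ≈ -0.001530 m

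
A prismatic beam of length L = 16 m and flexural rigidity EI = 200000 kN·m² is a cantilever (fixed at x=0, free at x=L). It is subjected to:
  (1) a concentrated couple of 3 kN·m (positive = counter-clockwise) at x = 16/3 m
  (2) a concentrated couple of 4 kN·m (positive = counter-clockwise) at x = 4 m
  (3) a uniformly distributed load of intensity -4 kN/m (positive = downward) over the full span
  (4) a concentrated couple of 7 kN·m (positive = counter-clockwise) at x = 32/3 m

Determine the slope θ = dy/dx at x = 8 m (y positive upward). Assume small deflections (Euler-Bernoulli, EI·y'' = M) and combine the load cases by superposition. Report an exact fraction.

θ(8) = 929/75000 rad

Load 1 — applied couple M₀=3 kN·m at a=16/3 m (b=L-a=32/3):
  θ_1 = M₀a/EI  [x>a] = 3·(16/3)/200000 = 1/12500 rad
Load 2 — applied couple M₀=4 kN·m at a=4 m (b=L-a=12):
  θ_2 = M₀a/EI  [x>a] = 4·4/200000 = 1/12500 rad
Load 3 — uniform load w=-4 kN/m over full span:
  θ_3 = -wx(x²-3Lx+3L²)/(6EI) = -(-4)·8·(8²-3·16·8+3·16²)/(6·200000) = 112/9375 rad
Load 4 — applied couple M₀=7 kN·m at a=32/3 m (b=L-a=16/3):
  θ_4 = M₀x/EI  [x≤a] = 7·8/200000 = 7/25000 rad
Superposition: θ = Σ θ_i = 929/75000 rad ≈ 0.012387 rad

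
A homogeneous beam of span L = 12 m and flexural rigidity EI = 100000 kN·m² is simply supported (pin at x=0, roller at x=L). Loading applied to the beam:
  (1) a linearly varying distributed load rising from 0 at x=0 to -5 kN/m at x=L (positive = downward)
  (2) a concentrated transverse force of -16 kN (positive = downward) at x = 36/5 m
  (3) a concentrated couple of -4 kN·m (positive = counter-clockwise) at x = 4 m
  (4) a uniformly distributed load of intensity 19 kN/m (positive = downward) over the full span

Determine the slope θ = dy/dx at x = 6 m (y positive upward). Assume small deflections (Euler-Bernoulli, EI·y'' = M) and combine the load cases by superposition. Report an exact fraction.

Load 1 — triangular load w₀=-5 kN/m (0→w₀ over full span):
  θ_1 = -w₀(7L⁴-30L²x²+15x⁴)/(360LEI) = -(-5)·(7·12⁴-30·12²·6²+15·6⁴)/(360·12·100000) = 21/200000 rad
Load 2 — point force P=-16 kN at a=36/5 m (b=L-a=24/5):
  θ_2 = -Pb(L²-b²-3x²)/(6LEI)  [x≤a] = -(-16)·(24/5)·(12²-(24/5)²-3·6²)/(6·12·100000) = 54/390625 rad
Load 3 — applied couple M₀=-4 kN·m at a=4 m (b=L-a=8):
  θ_3 = (M₀x²/(2L)-M₀(x-a)+C₁)/EI  [x>a] with C₁=M₀(3b²-L²)/(6L)=-8/3 = ((-4)·6²/(2·12)-(-4)·(6-4)+(-8/3))/100000 = -1/150000 rad
Load 4 — uniform load w=19 kN/m over full span:
  θ_4 = -w(L³-6Lx²+4x³)/(24EI) = -19·(12³-6·12·6²+4·6³)/(24·100000) = 0 rad
Superposition: θ = Σ θ_i = 17743/75000000 rad ≈ 0.000237 rad

θ(6) = 17743/75000000 rad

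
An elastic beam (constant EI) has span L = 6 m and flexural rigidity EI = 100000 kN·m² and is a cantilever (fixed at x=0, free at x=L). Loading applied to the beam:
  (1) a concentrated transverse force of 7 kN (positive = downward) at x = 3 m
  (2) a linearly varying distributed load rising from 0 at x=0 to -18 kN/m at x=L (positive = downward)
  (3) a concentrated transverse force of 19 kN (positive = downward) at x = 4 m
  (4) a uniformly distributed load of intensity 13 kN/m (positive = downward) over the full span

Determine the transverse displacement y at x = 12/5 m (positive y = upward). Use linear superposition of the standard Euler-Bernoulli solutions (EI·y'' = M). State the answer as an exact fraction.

y(12/5) = -453087/195312500 m

Load 1 — point force P=7 kN at a=3 m (b=L-a=3):
  y_1 = -Px²(3a-x)/(6EI)  [x≤a] = -7·(12/5)²·(3·3-(12/5))/(6·100000) = -693/1562500 m
Load 2 — triangular load w₀=-18 kN/m (0→w₀ over full span):
  y_2 = (w₀Lx³/12-w₀L²x²/6-w₀x⁵/(120L))/EI = ((-18)·6·(12/5)³/12-(-18)·6²·(12/5)²/6-(-18)·(12/5)⁵/(120·6))/100000 = 243972/48828125 m
Load 3 — point force P=19 kN at a=4 m (b=L-a=2):
  y_3 = -Px²(3a-x)/(6EI)  [x≤a] = -19·(12/5)²·(3·4-(12/5))/(6·100000) = -684/390625 m
Load 4 — uniform load w=13 kN/m over full span:
  y_4 = -wx²(x²-4Lx+6L²)/(24EI) = -13·(12/5)²·((12/5)²-4·6·(12/5)+6·6²)/(24·100000) = -20007/3906250 m
Superposition: y = Σ y_i = -453087/195312500 m ≈ -0.002320 m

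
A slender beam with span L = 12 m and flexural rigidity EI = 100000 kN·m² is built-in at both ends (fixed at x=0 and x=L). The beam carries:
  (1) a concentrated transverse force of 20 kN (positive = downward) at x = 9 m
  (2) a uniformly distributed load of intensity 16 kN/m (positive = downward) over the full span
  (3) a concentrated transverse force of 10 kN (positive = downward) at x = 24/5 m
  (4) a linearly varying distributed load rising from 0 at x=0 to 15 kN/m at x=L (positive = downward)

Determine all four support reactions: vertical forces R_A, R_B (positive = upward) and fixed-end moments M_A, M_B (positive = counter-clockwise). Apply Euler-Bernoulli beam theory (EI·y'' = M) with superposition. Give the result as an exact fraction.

R_A = 26521/200 kN, M_A = 29253/100 kN·m, R_B = 35879/200 kN, M_B = -34527/100 kN·m

Load 1 — point force P=20 kN at a=9 m (b=L-a=3):
  R_A = Pb²(3a+b)/L³ = 20·3²·(3·9+3)/12³ = 25/8 kN
  M_A = Pab²/L² = 20·9·3²/12² = 45/4 kN·m
  R_B = Pa²(a+3b)/L³ = 20·9²·(9+3·3)/12³ = 135/8 kN
  M_B = -Pa²b/L² = -20·9²·3/12² = -135/4 kN·m
Load 2 — uniform load w=16 kN/m over full span:
  R_A = wL/2 = 16·12/2 = 96 kN
  M_A = wL²/12 = 16·12²/12 = 192 kN·m
  R_B = wL/2 = 16·12/2 = 96 kN
  M_B = -wL²/12 = -16·12²/12 = -192 kN·m
Load 3 — point force P=10 kN at a=24/5 m (b=L-a=36/5):
  R_A = Pb²(3a+b)/L³ = 10·(36/5)²·(3·(24/5)+(36/5))/12³ = 162/25 kN
  M_A = Pab²/L² = 10·(24/5)·(36/5)²/12² = 432/25 kN·m
  R_B = Pa²(a+3b)/L³ = 10·(24/5)²·((24/5)+3·(36/5))/12³ = 88/25 kN
  M_B = -Pa²b/L² = -10·(24/5)²·(36/5)/12² = -288/25 kN·m
Load 4 — triangular load w₀=15 kN/m (0→w₀ over full span):
  R_A = 3w₀L/20 = 3·15·12/20 = 27 kN
  M_A = w₀L²/30 = 15·12²/30 = 72 kN·m
  R_B = 7w₀L/20 = 7·15·12/20 = 63 kN
  M_B = -w₀L²/20 = -15·12²/20 = -108 kN·m
Superposition: R_A = 26521/200 kN, M_A = 29253/100 kN·m, R_B = 35879/200 kN, M_B = -34527/100 kN·m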